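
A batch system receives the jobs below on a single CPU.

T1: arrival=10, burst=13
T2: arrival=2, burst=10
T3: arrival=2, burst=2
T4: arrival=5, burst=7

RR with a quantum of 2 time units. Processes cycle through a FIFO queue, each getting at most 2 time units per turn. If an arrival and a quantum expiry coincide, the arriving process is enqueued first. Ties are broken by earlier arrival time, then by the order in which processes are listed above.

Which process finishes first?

T3

Schedule: | idle 0-2 | T2 2-4 | T3 4-6 | T2 6-8 | T4 8-10 | T2 10-12 | T1 12-14 | T4 14-16 | T2 16-18 | T1 18-20 | T4 20-22 | T2 22-24 | T1 24-26 | T4 26-27 | T1 27-34 |
Completion: T1=34  T2=24  T3=6  T4=27
Finish order: T3 → T2 → T4 → T1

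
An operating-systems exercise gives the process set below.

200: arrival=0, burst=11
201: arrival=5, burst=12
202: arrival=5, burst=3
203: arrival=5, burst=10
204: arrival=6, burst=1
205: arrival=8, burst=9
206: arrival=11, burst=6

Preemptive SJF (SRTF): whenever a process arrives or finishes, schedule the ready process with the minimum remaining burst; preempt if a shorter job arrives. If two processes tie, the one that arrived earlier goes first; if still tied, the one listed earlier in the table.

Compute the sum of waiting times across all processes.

82

Gantt: | 200 0-5 | 202 5-6 | 204 6-7 | 202 7-9 | 200 9-15 | 206 15-21 | 205 21-30 | 203 30-40 | 201 40-52 |
Completion: 200=15  201=52  202=9  203=40  204=7  205=30  206=21
Turnaround (C−A): 200=15  201=47  202=4  203=35  204=1  205=22  206=10
Waiting = turnaround − burst: 200=4, 201=35, 202=1, 203=25, 204=0, 205=13, 206=4
Total waiting = 4 + 35 + 1 + 25 + 0 + 13 + 4 = 82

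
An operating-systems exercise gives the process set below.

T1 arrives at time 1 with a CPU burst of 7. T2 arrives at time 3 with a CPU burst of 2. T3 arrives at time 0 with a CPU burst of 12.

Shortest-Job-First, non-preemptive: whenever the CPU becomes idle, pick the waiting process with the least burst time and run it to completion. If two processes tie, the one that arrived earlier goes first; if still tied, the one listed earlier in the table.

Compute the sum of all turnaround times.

43

Schedule: | T3 0-12 | T2 12-14 | T1 14-21 |
Completion: T1=21  T2=14  T3=12
Turnaround (C−A): T1=20  T2=11  T3=12
Turnaround = completion − arrival: T1=20, T2=11, T3=12
Total turnaround = 20 + 11 + 12 = 43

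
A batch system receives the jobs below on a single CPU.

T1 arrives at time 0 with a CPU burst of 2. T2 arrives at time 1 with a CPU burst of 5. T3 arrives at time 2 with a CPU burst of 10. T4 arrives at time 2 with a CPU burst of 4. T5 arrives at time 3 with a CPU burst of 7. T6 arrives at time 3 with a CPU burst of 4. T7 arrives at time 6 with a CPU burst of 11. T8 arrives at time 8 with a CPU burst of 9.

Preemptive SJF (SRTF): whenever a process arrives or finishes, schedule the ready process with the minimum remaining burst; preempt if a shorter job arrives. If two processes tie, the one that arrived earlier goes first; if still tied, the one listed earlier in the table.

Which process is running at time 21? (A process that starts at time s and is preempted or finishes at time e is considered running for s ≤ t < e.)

Schedule: | T1 0-2 | T4 2-6 | T6 6-10 | T2 10-15 | T5 15-22 | T8 22-31 | T3 31-41 | T7 41-52 |
Completion: T1=2  T2=15  T3=41  T4=6  T5=22  T6=10  T7=52  T8=31

T5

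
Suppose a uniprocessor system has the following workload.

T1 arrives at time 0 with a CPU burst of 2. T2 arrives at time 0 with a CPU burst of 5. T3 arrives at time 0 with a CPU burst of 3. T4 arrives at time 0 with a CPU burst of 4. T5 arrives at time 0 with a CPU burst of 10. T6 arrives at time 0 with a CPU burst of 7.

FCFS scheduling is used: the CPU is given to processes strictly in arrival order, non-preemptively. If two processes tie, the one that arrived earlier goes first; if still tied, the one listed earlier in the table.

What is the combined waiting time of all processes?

Schedule: | T1 0-2 | T2 2-7 | T3 7-10 | T4 10-14 | T5 14-24 | T6 24-31 |
Completion: T1=2  T2=7  T3=10  T4=14  T5=24  T6=31
Turnaround (C−A): T1=2  T2=7  T3=10  T4=14  T5=24  T6=31
Waiting = turnaround − burst: T1=0, T2=2, T3=7, T4=10, T5=14, T6=24
Total waiting = 0 + 2 + 7 + 10 + 14 + 24 = 57

57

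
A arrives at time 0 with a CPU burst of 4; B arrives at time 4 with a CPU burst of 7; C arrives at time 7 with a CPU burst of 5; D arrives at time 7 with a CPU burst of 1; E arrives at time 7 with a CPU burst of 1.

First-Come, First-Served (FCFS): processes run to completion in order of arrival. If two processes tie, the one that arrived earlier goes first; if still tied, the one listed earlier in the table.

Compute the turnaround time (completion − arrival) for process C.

Schedule: | A 0-4 | B 4-11 | C 11-16 | D 16-17 | E 17-18 |
Completion: A=4  B=11  C=16  D=17  E=18
Turnaround(C) = completion − arrival = 16 − 7 = 9

9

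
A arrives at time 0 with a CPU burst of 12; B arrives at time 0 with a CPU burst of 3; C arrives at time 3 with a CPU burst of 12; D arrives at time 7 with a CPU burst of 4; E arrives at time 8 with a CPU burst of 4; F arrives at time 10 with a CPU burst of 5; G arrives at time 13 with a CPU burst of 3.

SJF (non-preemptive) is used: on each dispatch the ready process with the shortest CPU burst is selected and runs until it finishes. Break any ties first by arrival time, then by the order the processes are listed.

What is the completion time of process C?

Schedule: | B 0-3 | A 3-15 | G 15-18 | D 18-22 | E 22-26 | F 26-31 | C 31-43 |
Completion: A=15  B=3  C=43  D=22  E=26  F=31  G=18
Turnaround (C−A): A=15  B=3  C=40  D=15  E=18  F=21  G=5

43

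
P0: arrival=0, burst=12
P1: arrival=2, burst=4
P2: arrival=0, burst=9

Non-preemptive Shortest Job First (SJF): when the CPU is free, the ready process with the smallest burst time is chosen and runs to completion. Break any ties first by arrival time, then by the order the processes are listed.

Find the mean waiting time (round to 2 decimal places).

6.67

Gantt: | P2 0-9 | P1 9-13 | P0 13-25 |
Completion: P0=25  P1=13  P2=9
Turnaround (C−A): P0=25  P1=11  P2=9
Waiting times: P0=13, P1=7, P2=0
Average waiting = (13+7+0) / 3 = 20/3 = 6.67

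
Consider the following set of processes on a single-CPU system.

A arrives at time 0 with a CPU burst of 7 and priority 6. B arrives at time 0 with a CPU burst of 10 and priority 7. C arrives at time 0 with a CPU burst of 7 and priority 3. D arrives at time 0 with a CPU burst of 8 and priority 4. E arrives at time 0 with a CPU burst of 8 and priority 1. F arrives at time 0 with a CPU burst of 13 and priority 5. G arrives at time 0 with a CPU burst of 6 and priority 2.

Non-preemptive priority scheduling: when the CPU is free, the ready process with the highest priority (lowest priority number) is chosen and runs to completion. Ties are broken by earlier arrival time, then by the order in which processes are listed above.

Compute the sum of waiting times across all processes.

Gantt: | E 0-8 | G 8-14 | C 14-21 | D 21-29 | F 29-42 | A 42-49 | B 49-59 |
Completion: A=49  B=59  C=21  D=29  E=8  F=42  G=14
Waiting = turnaround − burst: A=42, B=49, C=14, D=21, E=0, F=29, G=8
Total waiting = 42 + 49 + 14 + 21 + 0 + 29 + 8 = 163

163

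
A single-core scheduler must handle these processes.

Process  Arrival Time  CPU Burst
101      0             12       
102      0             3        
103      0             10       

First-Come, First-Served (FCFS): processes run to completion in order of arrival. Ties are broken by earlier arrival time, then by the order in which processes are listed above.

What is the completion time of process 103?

Schedule: | 101 0-12 | 102 12-15 | 103 15-25 |
Completion: 101=12  102=15  103=25
Turnaround (C−A): 101=12  102=15  103=25

25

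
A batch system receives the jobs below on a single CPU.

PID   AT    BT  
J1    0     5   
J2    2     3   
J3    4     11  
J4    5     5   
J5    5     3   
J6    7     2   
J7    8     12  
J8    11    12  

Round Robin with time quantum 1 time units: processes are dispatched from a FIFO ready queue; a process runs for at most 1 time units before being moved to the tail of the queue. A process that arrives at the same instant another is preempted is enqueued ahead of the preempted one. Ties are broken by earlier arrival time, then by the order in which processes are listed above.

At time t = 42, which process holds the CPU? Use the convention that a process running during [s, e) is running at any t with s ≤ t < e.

Schedule: | J1 0-2 | J2 2-3 | J1 3-4 | J2 4-5 | J3 5-6 | J1 6-7 | J4 7-8 | J5 8-9 | J2 9-10 | J3 10-11 | J6 11-12 | J1 12-13 | J7 13-14 | J4 14-15 | J5 15-16 | J8 16-17 | J3 17-18 | J6 18-19 | J7 19-20 | J4 20-21 | J5 21-22 | J8 22-23 | J3 23-24 | J7 24-25 | J4 25-26 | J8 26-27 | J3 27-28 | J7 28-29 | J4 29-30 | J8 30-31 | J3 31-32 | J7 32-33 | J8 33-34 | J3 34-35 | J7 35-36 | J8 36-37 | J3 37-38 | J7 38-39 | J8 39-40 | J3 40-41 | J7 41-42 | J8 42-43 | J3 43-44 | J7 44-45 | J8 45-46 | J3 46-47 | J7 47-48 | J8 48-49 | J7 49-50 | J8 50-51 | J7 51-52 | J8 52-53 |
Completion: J1=13  J2=10  J3=47  J4=30  J5=22  J6=19  J7=52  J8=53

J8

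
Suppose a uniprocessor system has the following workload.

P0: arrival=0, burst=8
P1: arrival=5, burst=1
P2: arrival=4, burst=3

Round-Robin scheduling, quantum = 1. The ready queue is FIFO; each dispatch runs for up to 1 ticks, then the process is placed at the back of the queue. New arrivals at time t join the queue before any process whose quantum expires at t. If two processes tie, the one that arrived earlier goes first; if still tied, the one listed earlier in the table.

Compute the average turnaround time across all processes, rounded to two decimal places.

Schedule: | P0 0-4 | P2 4-5 | P0 5-6 | P1 6-7 | P2 7-8 | P0 8-9 | P2 9-10 | P0 10-12 |
Completion: P0=12  P1=7  P2=10
Turnaround times: P0=12, P1=2, P2=6
Average turnaround = (12+2+6) / 3 = 20/3 = 6.67

6.67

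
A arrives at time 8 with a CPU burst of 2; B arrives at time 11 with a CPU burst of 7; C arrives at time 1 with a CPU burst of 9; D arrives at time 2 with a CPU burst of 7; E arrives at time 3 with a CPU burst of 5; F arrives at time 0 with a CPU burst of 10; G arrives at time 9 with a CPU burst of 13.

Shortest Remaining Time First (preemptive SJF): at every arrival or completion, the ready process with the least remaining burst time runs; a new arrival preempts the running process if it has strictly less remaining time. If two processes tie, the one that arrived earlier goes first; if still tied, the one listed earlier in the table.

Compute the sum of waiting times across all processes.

Gantt: | F 0-2 | D 2-3 | E 3-8 | A 8-10 | D 10-16 | B 16-23 | F 23-31 | C 31-40 | G 40-53 |
Completion: A=10  B=23  C=40  D=16  E=8  F=31  G=53
Turnaround (C−A): A=2  B=12  C=39  D=14  E=5  F=31  G=44
Waiting = turnaround − burst: A=0, B=5, C=30, D=7, E=0, F=21, G=31
Total waiting = 0 + 5 + 30 + 7 + 0 + 21 + 31 = 94

94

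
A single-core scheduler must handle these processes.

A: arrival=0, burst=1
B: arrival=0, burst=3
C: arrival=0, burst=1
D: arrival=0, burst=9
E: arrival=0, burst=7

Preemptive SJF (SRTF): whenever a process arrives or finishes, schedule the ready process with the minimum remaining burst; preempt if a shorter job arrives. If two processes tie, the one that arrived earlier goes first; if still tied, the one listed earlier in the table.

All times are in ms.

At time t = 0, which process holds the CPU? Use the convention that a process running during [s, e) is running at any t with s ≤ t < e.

Gantt: | A 0-1 | C 1-2 | B 2-5 | E 5-12 | D 12-21 |
Completion: A=1  B=5  C=2  D=21  E=12
Turnaround (C−A): A=1  B=5  C=2  D=21  E=12

A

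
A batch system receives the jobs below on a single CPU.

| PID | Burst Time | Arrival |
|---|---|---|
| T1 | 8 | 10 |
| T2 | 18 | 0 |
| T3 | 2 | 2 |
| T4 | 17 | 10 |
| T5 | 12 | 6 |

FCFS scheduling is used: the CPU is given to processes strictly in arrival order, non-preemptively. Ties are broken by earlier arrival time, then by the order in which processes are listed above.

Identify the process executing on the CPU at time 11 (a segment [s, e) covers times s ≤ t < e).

T2

Timeline: | T2 0-18 | T3 18-20 | T5 20-32 | T1 32-40 | T4 40-57 |
Completion: T1=40  T2=18  T3=20  T4=57  T5=32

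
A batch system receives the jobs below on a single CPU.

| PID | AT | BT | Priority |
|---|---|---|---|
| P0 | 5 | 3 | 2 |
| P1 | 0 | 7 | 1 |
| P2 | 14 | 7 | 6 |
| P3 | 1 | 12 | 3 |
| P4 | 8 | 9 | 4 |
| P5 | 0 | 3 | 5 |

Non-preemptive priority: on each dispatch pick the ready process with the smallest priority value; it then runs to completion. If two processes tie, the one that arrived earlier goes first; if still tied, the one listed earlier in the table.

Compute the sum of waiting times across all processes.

76

Timeline: | P1 0-7 | P0 7-10 | P3 10-22 | P4 22-31 | P5 31-34 | P2 34-41 |
Completion: P0=10  P1=7  P2=41  P3=22  P4=31  P5=34
Waiting = turnaround − burst: P0=2, P1=0, P2=20, P3=9, P4=14, P5=31
Total waiting = 2 + 0 + 20 + 9 + 14 + 31 = 76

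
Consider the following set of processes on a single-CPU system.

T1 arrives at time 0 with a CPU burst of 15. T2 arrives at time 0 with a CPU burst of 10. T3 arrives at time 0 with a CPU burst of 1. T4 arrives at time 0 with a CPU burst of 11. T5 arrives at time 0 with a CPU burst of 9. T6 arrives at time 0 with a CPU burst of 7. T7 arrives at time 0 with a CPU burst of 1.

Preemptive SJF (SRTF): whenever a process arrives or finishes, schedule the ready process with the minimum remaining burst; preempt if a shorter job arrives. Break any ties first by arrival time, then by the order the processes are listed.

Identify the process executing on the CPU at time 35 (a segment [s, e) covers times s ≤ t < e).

Timeline: | T3 0-1 | T7 1-2 | T6 2-9 | T5 9-18 | T2 18-28 | T4 28-39 | T1 39-54 |
Completion: T1=54  T2=28  T3=1  T4=39  T5=18  T6=9  T7=2
Turnaround (C−A): T1=54  T2=28  T3=1  T4=39  T5=18  T6=9  T7=2

T4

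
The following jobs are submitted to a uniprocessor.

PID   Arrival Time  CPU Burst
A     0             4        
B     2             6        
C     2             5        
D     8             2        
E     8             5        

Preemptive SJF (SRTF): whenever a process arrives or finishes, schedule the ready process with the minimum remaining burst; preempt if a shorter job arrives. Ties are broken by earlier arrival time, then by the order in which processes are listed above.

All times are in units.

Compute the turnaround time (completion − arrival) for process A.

4

Schedule: | A 0-4 | C 4-9 | D 9-11 | E 11-16 | B 16-22 |
Completion: A=4  B=22  C=9  D=11  E=16
Turnaround (C−A): A=4  B=20  C=7  D=3  E=8
Turnaround(A) = completion − arrival = 4 − 0 = 4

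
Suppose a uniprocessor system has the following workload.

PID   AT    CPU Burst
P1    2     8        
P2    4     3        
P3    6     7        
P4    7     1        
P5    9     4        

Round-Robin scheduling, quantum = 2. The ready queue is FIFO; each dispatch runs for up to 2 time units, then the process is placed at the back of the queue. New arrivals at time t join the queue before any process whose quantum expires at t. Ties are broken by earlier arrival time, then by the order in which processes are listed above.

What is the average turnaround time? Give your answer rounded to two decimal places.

Gantt: | idle 0-2 | P1 2-4 | P2 4-6 | P1 6-8 | P3 8-10 | P2 10-11 | P4 11-12 | P1 12-14 | P5 14-16 | P3 16-18 | P1 18-20 | P5 20-22 | P3 22-25 |
Completion: P1=20  P2=11  P3=25  P4=12  P5=22
Turnaround times: P1=18, P2=7, P3=19, P4=5, P5=13
Average turnaround = (18+7+19+5+13) / 5 = 62/5 = 12.40

12.40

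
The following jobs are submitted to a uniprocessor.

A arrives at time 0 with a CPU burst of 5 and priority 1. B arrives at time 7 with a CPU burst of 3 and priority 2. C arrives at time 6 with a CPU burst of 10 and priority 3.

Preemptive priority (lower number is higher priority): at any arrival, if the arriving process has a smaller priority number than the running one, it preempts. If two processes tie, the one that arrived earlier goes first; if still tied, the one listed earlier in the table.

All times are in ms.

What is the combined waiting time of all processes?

Schedule: | A 0-5 | idle 5-6 | C 6-7 | B 7-10 | C 10-19 |
Completion: A=5  B=10  C=19
Turnaround (C−A): A=5  B=3  C=13
Waiting = turnaround − burst: A=0, B=0, C=3
Total waiting = 0 + 0 + 3 = 3

3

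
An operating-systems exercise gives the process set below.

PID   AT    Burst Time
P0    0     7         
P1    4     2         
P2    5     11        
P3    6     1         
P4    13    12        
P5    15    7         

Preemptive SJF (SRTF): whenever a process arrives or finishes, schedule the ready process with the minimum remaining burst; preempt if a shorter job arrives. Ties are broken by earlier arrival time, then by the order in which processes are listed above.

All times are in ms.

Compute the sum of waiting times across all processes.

29

Timeline: | P0 0-4 | P1 4-6 | P3 6-7 | P0 7-10 | P2 10-21 | P5 21-28 | P4 28-40 |
Completion: P0=10  P1=6  P2=21  P3=7  P4=40  P5=28
Turnaround (C−A): P0=10  P1=2  P2=16  P3=1  P4=27  P5=13
Waiting = turnaround − burst: P0=3, P1=0, P2=5, P3=0, P4=15, P5=6
Total waiting = 3 + 0 + 5 + 0 + 15 + 6 = 29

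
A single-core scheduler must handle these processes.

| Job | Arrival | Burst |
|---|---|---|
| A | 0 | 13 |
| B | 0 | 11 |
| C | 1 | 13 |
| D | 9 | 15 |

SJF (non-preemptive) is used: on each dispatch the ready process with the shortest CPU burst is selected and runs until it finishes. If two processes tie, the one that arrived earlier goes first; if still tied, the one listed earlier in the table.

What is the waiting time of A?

Gantt: | B 0-11 | A 11-24 | C 24-37 | D 37-52 |
Completion: A=24  B=11  C=37  D=52
Turnaround (C−A): A=24  B=11  C=36  D=43
Waiting(A) = turnaround − burst = 24 − 13 = 11

11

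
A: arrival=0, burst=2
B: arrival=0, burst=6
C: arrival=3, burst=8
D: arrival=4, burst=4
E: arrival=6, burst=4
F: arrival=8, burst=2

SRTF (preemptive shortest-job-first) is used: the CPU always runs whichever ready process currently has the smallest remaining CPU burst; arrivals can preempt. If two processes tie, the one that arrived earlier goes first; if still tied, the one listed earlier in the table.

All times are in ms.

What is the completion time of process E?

18

Gantt: | A 0-2 | B 2-8 | F 8-10 | D 10-14 | E 14-18 | C 18-26 |
Completion: A=2  B=8  C=26  D=14  E=18  F=10
Turnaround (C−A): A=2  B=8  C=23  D=10  E=12  F=2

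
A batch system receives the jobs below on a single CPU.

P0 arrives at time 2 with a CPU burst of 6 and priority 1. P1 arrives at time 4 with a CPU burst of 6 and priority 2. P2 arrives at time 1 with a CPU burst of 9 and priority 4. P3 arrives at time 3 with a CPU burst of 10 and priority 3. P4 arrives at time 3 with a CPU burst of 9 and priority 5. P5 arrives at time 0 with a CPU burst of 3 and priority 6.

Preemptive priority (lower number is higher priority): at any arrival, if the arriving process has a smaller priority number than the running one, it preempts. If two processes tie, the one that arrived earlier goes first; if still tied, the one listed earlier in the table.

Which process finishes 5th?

P4

Timeline: | P5 0-1 | P2 1-2 | P0 2-8 | P1 8-14 | P3 14-24 | P2 24-32 | P4 32-41 | P5 41-43 |
Completion: P0=8  P1=14  P2=32  P3=24  P4=41  P5=43
Turnaround (C−A): P0=6  P1=10  P2=31  P3=21  P4=38  P5=43
Finish order: P0 → P1 → P3 → P2 → P4 → P5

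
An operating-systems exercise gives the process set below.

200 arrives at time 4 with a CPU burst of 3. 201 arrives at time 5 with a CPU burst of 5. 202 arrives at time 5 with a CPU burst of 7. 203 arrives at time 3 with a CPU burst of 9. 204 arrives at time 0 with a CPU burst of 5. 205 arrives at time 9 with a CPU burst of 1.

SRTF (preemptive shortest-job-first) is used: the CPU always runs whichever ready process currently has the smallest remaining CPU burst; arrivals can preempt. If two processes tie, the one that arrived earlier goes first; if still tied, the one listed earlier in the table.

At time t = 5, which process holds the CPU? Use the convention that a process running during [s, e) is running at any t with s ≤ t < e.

Timeline: | 204 0-5 | 200 5-8 | 201 8-9 | 205 9-10 | 201 10-14 | 202 14-21 | 203 21-30 |
Completion: 200=8  201=14  202=21  203=30  204=5  205=10
Turnaround (C−A): 200=4  201=9  202=16  203=27  204=5  205=1

200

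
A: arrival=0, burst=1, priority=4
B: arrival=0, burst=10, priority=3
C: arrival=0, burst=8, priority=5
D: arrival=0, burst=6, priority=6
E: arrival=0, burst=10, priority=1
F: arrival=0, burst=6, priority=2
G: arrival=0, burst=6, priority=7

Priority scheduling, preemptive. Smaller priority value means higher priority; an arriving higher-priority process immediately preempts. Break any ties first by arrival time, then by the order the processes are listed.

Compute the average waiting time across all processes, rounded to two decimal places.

Gantt: | E 0-10 | F 10-16 | B 16-26 | A 26-27 | C 27-35 | D 35-41 | G 41-47 |
Completion: A=27  B=26  C=35  D=41  E=10  F=16  G=47
Turnaround (C−A): A=27  B=26  C=35  D=41  E=10  F=16  G=47
Waiting times: A=26, B=16, C=27, D=35, E=0, F=10, G=41
Average waiting = (26+16+27+35+0+10+41) / 7 = 155/7 = 22.14

22.14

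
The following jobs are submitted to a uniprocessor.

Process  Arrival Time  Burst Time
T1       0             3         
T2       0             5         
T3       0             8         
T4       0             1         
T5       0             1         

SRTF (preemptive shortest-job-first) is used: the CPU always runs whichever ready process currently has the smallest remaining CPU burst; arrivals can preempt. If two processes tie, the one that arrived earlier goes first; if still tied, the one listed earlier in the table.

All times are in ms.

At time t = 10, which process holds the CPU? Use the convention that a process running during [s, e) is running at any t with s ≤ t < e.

Gantt: | T4 0-1 | T5 1-2 | T1 2-5 | T2 5-10 | T3 10-18 |
Completion: T1=5  T2=10  T3=18  T4=1  T5=2
Turnaround (C−A): T1=5  T2=10  T3=18  T4=1  T5=2

T3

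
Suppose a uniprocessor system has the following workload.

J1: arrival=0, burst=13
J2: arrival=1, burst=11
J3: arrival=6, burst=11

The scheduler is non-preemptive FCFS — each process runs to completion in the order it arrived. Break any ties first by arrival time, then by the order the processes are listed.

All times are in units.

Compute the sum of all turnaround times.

Timeline: | J1 0-13 | J2 13-24 | J3 24-35 |
Completion: J1=13  J2=24  J3=35
Turnaround (C−A): J1=13  J2=23  J3=29
Turnaround = completion − arrival: J1=13, J2=23, J3=29
Total turnaround = 13 + 23 + 29 = 65

65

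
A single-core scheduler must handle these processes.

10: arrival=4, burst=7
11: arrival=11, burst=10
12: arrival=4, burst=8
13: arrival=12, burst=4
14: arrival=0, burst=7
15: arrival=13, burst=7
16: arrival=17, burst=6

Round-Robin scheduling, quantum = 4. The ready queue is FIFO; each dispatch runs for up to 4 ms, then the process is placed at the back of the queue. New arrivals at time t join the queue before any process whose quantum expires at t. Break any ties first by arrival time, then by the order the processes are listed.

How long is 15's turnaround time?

Timeline: | 14 0-4 | 10 4-8 | 12 8-12 | 14 12-15 | 10 15-18 | 11 18-22 | 13 22-26 | 12 26-30 | 15 30-34 | 16 34-38 | 11 38-42 | 15 42-45 | 16 45-47 | 11 47-49 |
Completion: 10=18  11=49  12=30  13=26  14=15  15=45  16=47
Turnaround (C−A): 10=14  11=38  12=26  13=14  14=15  15=32  16=30
Turnaround(15) = completion − arrival = 45 − 13 = 32

32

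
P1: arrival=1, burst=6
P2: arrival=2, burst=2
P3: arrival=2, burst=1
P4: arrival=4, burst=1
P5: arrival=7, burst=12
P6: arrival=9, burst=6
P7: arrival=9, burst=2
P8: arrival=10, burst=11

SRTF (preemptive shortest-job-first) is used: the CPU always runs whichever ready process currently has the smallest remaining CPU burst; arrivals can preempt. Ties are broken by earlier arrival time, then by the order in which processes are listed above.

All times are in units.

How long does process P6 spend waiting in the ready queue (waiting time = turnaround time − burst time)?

4

Schedule: | idle 0-1 | P1 1-2 | P3 2-3 | P2 3-5 | P4 5-6 | P1 6-11 | P7 11-13 | P6 13-19 | P8 19-30 | P5 30-42 |
Completion: P1=11  P2=5  P3=3  P4=6  P5=42  P6=19  P7=13  P8=30
Waiting(P6) = turnaround − burst = 10 − 6 = 4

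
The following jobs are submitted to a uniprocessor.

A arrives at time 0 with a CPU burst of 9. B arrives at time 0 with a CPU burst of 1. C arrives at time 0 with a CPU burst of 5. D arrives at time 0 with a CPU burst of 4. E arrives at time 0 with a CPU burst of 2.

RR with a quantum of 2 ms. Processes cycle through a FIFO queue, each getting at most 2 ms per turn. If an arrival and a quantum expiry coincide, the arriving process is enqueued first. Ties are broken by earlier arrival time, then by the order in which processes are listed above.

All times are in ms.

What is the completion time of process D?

15

Timeline: | A 0-2 | B 2-3 | C 3-5 | D 5-7 | E 7-9 | A 9-11 | C 11-13 | D 13-15 | A 15-17 | C 17-18 | A 18-21 |
Completion: A=21  B=3  C=18  D=15  E=9
Turnaround (C−A): A=21  B=3  C=18  D=15  E=9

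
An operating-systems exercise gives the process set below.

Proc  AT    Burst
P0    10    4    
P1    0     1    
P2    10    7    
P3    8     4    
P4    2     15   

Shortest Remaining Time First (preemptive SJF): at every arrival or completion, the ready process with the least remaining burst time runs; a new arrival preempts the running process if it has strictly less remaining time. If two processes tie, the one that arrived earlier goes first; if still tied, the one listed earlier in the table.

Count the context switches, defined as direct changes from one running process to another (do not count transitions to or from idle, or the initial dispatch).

Timeline: | P1 0-1 | idle 1-2 | P4 2-8 | P3 8-12 | P0 12-16 | P2 16-23 | P4 23-32 |
Completion: P0=16  P1=1  P2=23  P3=12  P4=32
Turnaround (C−A): P0=6  P1=1  P2=13  P3=4  P4=30

4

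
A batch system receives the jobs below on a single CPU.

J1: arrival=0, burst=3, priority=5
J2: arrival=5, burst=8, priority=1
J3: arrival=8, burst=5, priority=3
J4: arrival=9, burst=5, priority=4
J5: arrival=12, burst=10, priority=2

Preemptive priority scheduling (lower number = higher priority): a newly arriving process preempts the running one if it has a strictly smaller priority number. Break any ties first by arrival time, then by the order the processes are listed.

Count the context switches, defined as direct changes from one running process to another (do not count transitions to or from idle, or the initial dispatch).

Timeline: | J1 0-3 | idle 3-5 | J2 5-13 | J5 13-23 | J3 23-28 | J4 28-33 |
Completion: J1=3  J2=13  J3=28  J4=33  J5=23
Turnaround (C−A): J1=3  J2=8  J3=20  J4=24  J5=11

3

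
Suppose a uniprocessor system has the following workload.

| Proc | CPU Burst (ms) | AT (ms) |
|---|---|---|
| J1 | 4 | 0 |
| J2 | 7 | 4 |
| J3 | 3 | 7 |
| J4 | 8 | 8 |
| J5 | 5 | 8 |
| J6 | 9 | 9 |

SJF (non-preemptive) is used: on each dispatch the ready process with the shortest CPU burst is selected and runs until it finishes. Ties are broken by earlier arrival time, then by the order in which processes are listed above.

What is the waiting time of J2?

0

Gantt: | J1 0-4 | J2 4-11 | J3 11-14 | J5 14-19 | J4 19-27 | J6 27-36 |
Completion: J1=4  J2=11  J3=14  J4=27  J5=19  J6=36
Turnaround (C−A): J1=4  J2=7  J3=7  J4=19  J5=11  J6=27
Waiting(J2) = turnaround − burst = 7 − 7 = 0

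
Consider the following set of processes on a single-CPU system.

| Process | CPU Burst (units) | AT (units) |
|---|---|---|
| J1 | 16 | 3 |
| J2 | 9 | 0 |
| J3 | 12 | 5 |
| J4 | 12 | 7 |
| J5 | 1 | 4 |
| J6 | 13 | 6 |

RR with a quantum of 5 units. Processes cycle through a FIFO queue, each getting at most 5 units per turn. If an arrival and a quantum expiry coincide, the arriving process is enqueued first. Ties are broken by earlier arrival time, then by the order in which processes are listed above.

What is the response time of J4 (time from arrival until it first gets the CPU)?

18

Schedule: | J2 0-5 | J1 5-10 | J5 10-11 | J3 11-16 | J2 16-20 | J6 20-25 | J4 25-30 | J1 30-35 | J3 35-40 | J6 40-45 | J4 45-50 | J1 50-55 | J3 55-57 | J6 57-60 | J4 60-62 | J1 62-63 |
Completion: J1=63  J2=20  J3=57  J4=62  J5=11  J6=60
Response(J4) = first start − arrival = 25 − 7 = 18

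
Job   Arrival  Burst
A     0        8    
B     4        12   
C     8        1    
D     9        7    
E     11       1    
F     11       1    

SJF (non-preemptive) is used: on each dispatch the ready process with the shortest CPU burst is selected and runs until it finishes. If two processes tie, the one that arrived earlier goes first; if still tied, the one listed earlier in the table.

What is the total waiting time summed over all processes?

25

Schedule: | A 0-8 | C 8-9 | D 9-16 | E 16-17 | F 17-18 | B 18-30 |
Completion: A=8  B=30  C=9  D=16  E=17  F=18
Waiting = turnaround − burst: A=0, B=14, C=0, D=0, E=5, F=6
Total waiting = 0 + 14 + 0 + 0 + 5 + 6 = 25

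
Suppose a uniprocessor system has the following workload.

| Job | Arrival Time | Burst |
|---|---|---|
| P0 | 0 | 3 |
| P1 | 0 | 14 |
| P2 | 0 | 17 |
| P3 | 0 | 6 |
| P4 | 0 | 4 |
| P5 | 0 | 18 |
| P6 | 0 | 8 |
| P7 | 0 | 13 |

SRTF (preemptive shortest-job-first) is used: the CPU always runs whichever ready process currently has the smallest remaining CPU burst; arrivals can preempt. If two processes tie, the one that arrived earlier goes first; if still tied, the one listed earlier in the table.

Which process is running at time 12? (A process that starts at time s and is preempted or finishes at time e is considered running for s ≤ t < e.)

P3

Gantt: | P0 0-3 | P4 3-7 | P3 7-13 | P6 13-21 | P7 21-34 | P1 34-48 | P2 48-65 | P5 65-83 |
Completion: P0=3  P1=48  P2=65  P3=13  P4=7  P5=83  P6=21  P7=34
Turnaround (C−A): P0=3  P1=48  P2=65  P3=13  P4=7  P5=83  P6=21  P7=34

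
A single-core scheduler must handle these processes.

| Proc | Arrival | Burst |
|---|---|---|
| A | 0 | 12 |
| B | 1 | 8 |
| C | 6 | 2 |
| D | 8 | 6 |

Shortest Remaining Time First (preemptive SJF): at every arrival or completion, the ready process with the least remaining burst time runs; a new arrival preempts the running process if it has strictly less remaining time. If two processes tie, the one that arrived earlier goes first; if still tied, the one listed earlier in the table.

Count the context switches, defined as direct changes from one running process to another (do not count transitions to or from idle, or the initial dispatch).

Timeline: | A 0-1 | B 1-6 | C 6-8 | B 8-11 | D 11-17 | A 17-28 |
Completion: A=28  B=11  C=8  D=17

5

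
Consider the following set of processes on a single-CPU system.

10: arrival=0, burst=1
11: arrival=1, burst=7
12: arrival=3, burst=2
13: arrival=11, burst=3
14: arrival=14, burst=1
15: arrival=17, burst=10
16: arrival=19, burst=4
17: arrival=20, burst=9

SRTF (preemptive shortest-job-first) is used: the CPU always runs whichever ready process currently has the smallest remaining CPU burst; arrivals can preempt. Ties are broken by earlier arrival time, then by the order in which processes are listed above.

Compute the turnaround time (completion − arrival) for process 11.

Schedule: | 10 0-1 | 11 1-3 | 12 3-5 | 11 5-10 | idle 10-11 | 13 11-14 | 14 14-15 | idle 15-17 | 15 17-19 | 16 19-23 | 15 23-31 | 17 31-40 |
Completion: 10=1  11=10  12=5  13=14  14=15  15=31  16=23  17=40
Turnaround (C−A): 10=1  11=9  12=2  13=3  14=1  15=14  16=4  17=20
Turnaround(11) = completion − arrival = 10 − 1 = 9

9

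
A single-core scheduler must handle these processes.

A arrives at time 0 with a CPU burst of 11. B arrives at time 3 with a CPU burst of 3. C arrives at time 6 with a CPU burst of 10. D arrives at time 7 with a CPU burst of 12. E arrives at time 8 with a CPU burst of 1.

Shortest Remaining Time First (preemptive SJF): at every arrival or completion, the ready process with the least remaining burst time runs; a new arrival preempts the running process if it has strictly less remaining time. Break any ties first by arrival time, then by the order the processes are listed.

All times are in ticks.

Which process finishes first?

Schedule: | A 0-3 | B 3-6 | A 6-8 | E 8-9 | A 9-15 | C 15-25 | D 25-37 |
Completion: A=15  B=6  C=25  D=37  E=9
Turnaround (C−A): A=15  B=3  C=19  D=30  E=1
Finish order: B → E → A → C → D

B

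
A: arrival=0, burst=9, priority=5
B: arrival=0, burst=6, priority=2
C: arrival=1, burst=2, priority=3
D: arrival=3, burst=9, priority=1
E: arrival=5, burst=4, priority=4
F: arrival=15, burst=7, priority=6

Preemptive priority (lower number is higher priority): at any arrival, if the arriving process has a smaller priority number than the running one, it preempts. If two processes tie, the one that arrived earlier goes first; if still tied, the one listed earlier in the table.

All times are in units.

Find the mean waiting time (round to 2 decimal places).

11.83

Timeline: | B 0-3 | D 3-12 | B 12-15 | C 15-17 | E 17-21 | A 21-30 | F 30-37 |
Completion: A=30  B=15  C=17  D=12  E=21  F=37
Turnaround (C−A): A=30  B=15  C=16  D=9  E=16  F=22
Waiting times: A=21, B=9, C=14, D=0, E=12, F=15
Average waiting = (21+9+14+0+12+15) / 6 = 71/6 = 11.83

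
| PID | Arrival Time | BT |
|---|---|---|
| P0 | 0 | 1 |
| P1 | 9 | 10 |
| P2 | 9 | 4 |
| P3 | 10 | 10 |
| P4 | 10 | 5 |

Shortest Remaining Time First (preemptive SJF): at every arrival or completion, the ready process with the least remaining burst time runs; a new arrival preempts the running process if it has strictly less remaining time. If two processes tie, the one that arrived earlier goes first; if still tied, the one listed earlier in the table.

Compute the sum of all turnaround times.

Timeline: | P0 0-1 | idle 1-9 | P2 9-13 | P4 13-18 | P1 18-28 | P3 28-38 |
Completion: P0=1  P1=28  P2=13  P3=38  P4=18
Turnaround (C−A): P0=1  P1=19  P2=4  P3=28  P4=8
Turnaround = completion − arrival: P0=1, P1=19, P2=4, P3=28, P4=8
Total turnaround = 1 + 19 + 4 + 28 + 8 = 60

60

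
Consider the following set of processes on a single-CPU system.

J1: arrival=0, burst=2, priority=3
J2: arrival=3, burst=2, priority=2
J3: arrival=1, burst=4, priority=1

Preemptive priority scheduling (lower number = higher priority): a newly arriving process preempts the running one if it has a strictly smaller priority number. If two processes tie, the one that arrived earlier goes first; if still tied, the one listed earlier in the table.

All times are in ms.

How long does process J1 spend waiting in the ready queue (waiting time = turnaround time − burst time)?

6

Gantt: | J1 0-1 | J3 1-5 | J2 5-7 | J1 7-8 |
Completion: J1=8  J2=7  J3=5
Waiting(J1) = turnaround − burst = 8 − 2 = 6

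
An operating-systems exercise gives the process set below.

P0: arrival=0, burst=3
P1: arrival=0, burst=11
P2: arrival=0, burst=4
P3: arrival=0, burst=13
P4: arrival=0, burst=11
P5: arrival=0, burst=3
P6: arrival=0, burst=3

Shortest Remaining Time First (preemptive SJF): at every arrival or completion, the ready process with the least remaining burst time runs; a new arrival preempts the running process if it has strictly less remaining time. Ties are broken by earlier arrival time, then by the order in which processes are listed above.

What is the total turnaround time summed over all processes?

Schedule: | P0 0-3 | P5 3-6 | P6 6-9 | P2 9-13 | P1 13-24 | P4 24-35 | P3 35-48 |
Completion: P0=3  P1=24  P2=13  P3=48  P4=35  P5=6  P6=9
Turnaround (C−A): P0=3  P1=24  P2=13  P3=48  P4=35  P5=6  P6=9
Turnaround = completion − arrival: P0=3, P1=24, P2=13, P3=48, P4=35, P5=6, P6=9
Total turnaround = 3 + 24 + 13 + 48 + 35 + 6 + 9 = 138

138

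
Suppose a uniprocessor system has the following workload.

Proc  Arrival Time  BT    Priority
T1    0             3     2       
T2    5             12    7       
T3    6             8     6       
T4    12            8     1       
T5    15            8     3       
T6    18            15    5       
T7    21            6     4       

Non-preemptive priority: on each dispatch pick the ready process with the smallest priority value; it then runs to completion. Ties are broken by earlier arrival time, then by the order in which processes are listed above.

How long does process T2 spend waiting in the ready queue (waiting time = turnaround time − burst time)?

0

Timeline: | T1 0-3 | idle 3-5 | T2 5-17 | T4 17-25 | T5 25-33 | T7 33-39 | T6 39-54 | T3 54-62 |
Completion: T1=3  T2=17  T3=62  T4=25  T5=33  T6=54  T7=39
Turnaround (C−A): T1=3  T2=12  T3=56  T4=13  T5=18  T6=36  T7=18
Waiting(T2) = turnaround − burst = 12 − 12 = 0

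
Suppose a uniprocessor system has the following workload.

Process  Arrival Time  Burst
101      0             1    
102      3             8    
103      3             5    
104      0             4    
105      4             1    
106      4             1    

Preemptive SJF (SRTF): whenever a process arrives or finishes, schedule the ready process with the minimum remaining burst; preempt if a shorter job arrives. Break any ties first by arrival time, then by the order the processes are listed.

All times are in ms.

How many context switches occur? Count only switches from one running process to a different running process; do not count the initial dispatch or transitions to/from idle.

5

Gantt: | 101 0-1 | 104 1-5 | 105 5-6 | 106 6-7 | 103 7-12 | 102 12-20 |
Completion: 101=1  102=20  103=12  104=5  105=6  106=7
Turnaround (C−A): 101=1  102=17  103=9  104=5  105=2  106=3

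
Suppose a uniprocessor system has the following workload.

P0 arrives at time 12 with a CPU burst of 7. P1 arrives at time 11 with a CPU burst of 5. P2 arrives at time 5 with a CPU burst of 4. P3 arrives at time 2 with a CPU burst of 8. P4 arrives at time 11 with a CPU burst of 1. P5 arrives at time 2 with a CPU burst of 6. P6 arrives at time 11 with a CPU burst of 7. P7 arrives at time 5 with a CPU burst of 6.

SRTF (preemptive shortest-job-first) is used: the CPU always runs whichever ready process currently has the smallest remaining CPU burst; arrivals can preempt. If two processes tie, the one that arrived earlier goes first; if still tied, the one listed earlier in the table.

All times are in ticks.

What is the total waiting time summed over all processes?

Gantt: | idle 0-2 | P5 2-8 | P2 8-12 | P4 12-13 | P1 13-18 | P7 18-24 | P6 24-31 | P0 31-38 | P3 38-46 |
Completion: P0=38  P1=18  P2=12  P3=46  P4=13  P5=8  P6=31  P7=24
Turnaround (C−A): P0=26  P1=7  P2=7  P3=44  P4=2  P5=6  P6=20  P7=19
Waiting = turnaround − burst: P0=19, P1=2, P2=3, P3=36, P4=1, P5=0, P6=13, P7=13
Total waiting = 19 + 2 + 3 + 36 + 1 + 0 + 13 + 13 = 87

87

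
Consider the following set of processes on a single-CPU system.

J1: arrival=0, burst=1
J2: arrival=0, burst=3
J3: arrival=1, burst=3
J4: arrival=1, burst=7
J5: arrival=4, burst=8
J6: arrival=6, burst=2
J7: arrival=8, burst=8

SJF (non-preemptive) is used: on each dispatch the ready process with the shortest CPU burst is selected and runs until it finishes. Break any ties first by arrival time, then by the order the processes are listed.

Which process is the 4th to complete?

J6

Timeline: | J1 0-1 | J2 1-4 | J3 4-7 | J6 7-9 | J4 9-16 | J5 16-24 | J7 24-32 |
Completion: J1=1  J2=4  J3=7  J4=16  J5=24  J6=9  J7=32
Turnaround (C−A): J1=1  J2=4  J3=6  J4=15  J5=20  J6=3  J7=24
Finish order: J1 → J2 → J3 → J6 → J4 → J5 → J7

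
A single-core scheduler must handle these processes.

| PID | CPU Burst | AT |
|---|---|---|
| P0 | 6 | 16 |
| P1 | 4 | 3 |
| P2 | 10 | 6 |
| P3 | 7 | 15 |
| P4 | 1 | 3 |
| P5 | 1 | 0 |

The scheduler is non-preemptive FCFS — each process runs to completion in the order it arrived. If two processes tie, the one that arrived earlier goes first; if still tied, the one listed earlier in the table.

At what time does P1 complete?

Schedule: | P5 0-1 | idle 1-3 | P1 3-7 | P4 7-8 | P2 8-18 | P3 18-25 | P0 25-31 |
Completion: P0=31  P1=7  P2=18  P3=25  P4=8  P5=1

7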